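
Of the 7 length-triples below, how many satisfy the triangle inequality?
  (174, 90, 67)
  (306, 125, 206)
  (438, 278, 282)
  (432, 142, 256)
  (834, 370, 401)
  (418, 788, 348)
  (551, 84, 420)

(67,90,174): 67+90 ≤ 174 → not valid
(125,206,306): 125+206 > 306 → valid
(278,282,438): 278+282 > 438 → valid
(142,256,432): 142+256 ≤ 432 → not valid
(370,401,834): 370+401 ≤ 834 → not valid
(348,418,788): 348+418 ≤ 788 → not valid
(84,420,551): 84+420 ≤ 551 → not valid
2 of the 7 triples form a triangle.

2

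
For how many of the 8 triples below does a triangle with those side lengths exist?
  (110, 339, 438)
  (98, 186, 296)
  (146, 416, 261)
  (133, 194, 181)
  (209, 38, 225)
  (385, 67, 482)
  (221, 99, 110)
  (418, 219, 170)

(110,339,438): 110+339 > 438 → valid
(98,186,296): 98+186 ≤ 296 → not valid
(146,261,416): 146+261 ≤ 416 → not valid
(133,181,194): 133+181 > 194 → valid
(38,209,225): 38+209 > 225 → valid
(67,385,482): 67+385 ≤ 482 → not valid
(99,110,221): 99+110 ≤ 221 → not valid
(170,219,418): 170+219 ≤ 418 → not valid
3 of the 8 triples form a triangle.

3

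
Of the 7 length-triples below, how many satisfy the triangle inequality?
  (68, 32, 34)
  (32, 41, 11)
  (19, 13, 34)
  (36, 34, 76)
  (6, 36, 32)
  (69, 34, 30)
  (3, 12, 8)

2

(32,34,68): 32+34 ≤ 68 → not valid
(11,32,41): 11+32 > 41 → valid
(13,19,34): 13+19 ≤ 34 → not valid
(34,36,76): 34+36 ≤ 76 → not valid
(6,32,36): 6+32 > 36 → valid
(30,34,69): 30+34 ≤ 69 → not valid
(3,8,12): 3+8 ≤ 12 → not valid
2 of the 7 triples form a triangle.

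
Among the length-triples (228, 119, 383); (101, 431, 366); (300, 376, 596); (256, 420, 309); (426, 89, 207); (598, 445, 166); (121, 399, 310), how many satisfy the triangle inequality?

5

(119,228,383): 119+228 ≤ 383 → not valid
(101,366,431): 101+366 > 431 → valid
(300,376,596): 300+376 > 596 → valid
(256,309,420): 256+309 > 420 → valid
(89,207,426): 89+207 ≤ 426 → not valid
(166,445,598): 166+445 > 598 → valid
(121,310,399): 121+310 > 399 → valid
5 of the 7 triples form a triangle.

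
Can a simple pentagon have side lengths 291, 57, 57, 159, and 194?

A pentagon exists iff every side is shorter than the sum of the others — equivalently, the longest side is less than the sum of the rest.
Longest side 291 < 467 (sum of the remaining 4), so yes.

Yes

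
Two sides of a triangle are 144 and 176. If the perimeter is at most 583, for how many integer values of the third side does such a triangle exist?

Triangle inequality: 32 < x < 320. Perimeter ≤ 583 gives x ≤ 583 − 144 − 176 = 263.
So 32 < x ≤ 263; integers 33 through 263: 231 values.

231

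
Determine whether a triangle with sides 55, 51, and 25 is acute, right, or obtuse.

Compare the square of the longest side to the sum of squares of the other two: 25² + 51² = 3226 > 3025 = 55².

acute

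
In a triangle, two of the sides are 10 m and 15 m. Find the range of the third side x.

5 < x < 25

By the triangle inequality, x must be less than 10 + 15 = 25 and greater than |10 − 15| = 5.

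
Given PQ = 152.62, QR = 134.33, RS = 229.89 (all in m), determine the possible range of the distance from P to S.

0 ≤ PS ≤ 516.84 m

The maximum is all hops collinear in one direction: 152.62 + 134.33 + 229.89 = 516.84.
The longest hop is 229.89; the others sum to 286.95. Since 229.89 ≤ 286.95, the path can fold back on itself completely, so the minimum distance is 0.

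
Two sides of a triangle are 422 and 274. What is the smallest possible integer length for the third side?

The third side must be strictly greater than |422 − 274| = 148.
The smallest integer above 148 is 149.

149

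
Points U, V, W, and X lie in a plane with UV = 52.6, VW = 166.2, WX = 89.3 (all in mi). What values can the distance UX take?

The maximum is all hops collinear in one direction: 52.6 + 166.2 + 89.3 = 308.1.
The longest hop is 166.2; the others sum to 141.9. Folding the others back against it leaves at least 166.2 − 141.9 = 24.3.

24.3 ≤ UX ≤ 308.1 mi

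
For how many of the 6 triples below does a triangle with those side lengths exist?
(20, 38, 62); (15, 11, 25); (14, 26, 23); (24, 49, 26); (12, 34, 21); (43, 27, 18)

4

(20,38,62): 20+38 ≤ 62 → not valid
(11,15,25): 11+15 > 25 → valid
(14,23,26): 14+23 > 26 → valid
(24,26,49): 24+26 > 49 → valid
(12,21,34): 12+21 ≤ 34 → not valid
(18,27,43): 18+27 > 43 → valid
4 of the 6 triples form a triangle.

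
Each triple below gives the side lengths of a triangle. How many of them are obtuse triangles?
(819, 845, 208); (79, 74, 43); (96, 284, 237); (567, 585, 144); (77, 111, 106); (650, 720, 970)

1

(819,845,208): 208²+819² = 714025 = 845² → right
(79,74,43): 43²+74² = 7325 > 6241 = 79² → acute
(96,284,237): 96²+237² = 65385 < 80656 = 284² → obtuse
(567,585,144): 144²+567² = 342225 = 585² → right
(77,111,106): 77²+106² = 17165 > 12321 = 111² → acute
(650,720,970): 650²+720² = 940900 = 970² → right
1 of the 6 is obtuse.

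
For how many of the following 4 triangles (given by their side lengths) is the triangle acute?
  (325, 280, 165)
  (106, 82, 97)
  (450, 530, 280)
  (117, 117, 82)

(325,280,165): 165²+280² = 105625 = 325² → right
(106,82,97): 82²+97² = 16133 > 11236 = 106² → acute
(450,530,280): 280²+450² = 280900 = 530² → right
(117,117,82): 82²+117² = 20413 > 13689 = 117² → acute
2 of the 4 are acute.

2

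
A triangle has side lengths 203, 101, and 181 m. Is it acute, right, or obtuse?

Compare the square of the longest side to the sum of squares of the other two: 101² + 181² = 42962 > 41209 = 203².

acute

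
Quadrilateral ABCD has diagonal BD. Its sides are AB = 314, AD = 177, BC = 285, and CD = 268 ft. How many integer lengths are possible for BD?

From triangle ABD: 137 < BD < 491.
From triangle CBD: 17 < BD < 553.
Intersection: 137 < BD < 491, so integers 138 through 490: 353 values.

353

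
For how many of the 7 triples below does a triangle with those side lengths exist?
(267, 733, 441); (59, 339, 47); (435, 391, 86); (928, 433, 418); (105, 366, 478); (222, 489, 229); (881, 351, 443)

1

(267,441,733): 267+441 ≤ 733 → not valid
(47,59,339): 47+59 ≤ 339 → not valid
(86,391,435): 86+391 > 435 → valid
(418,433,928): 418+433 ≤ 928 → not valid
(105,366,478): 105+366 ≤ 478 → not valid
(222,229,489): 222+229 ≤ 489 → not valid
(351,443,881): 351+443 ≤ 881 → not valid
1 of the 7 triples forms a triangle.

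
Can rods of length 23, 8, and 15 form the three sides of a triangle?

The two shorter sides sum to 23, exactly equal to the longest side 23.
That gives only a degenerate (flat) triangle — the inequality must be strict.

No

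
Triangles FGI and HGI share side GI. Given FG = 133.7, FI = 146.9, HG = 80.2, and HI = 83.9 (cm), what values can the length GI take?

From triangle FGI: |133.7 − 146.9| < GI < 133.7 + 146.9, i.e. 13.2 < GI < 280.6.
From triangle HGI: 3.7 < GI < 164.1.
Both must hold, so GI lies in the intersection.

13.2 < GI < 164.1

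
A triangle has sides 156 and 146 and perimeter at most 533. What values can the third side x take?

Triangle inequality alone gives 10 < x < 302.
The perimeter condition gives x ≤ 533 − 156 − 146 = 231.
Intersecting the two: 10 < x ≤ 231.

10 < x ≤ 231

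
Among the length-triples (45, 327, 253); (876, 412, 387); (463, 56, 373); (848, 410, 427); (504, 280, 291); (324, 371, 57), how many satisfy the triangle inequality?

(45,253,327): 45+253 ≤ 327 → not valid
(387,412,876): 387+412 ≤ 876 → not valid
(56,373,463): 56+373 ≤ 463 → not valid
(410,427,848): 410+427 ≤ 848 → not valid
(280,291,504): 280+291 > 504 → valid
(57,324,371): 57+324 > 371 → valid
2 of the 6 triples form a triangle.

2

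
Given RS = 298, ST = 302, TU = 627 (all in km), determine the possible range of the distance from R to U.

27 ≤ RU ≤ 1227 km

The maximum is all hops collinear in one direction: 298 + 302 + 627 = 1227.
The longest hop is 627; the others sum to 600. Folding the others back against it leaves at least 627 − 600 = 27.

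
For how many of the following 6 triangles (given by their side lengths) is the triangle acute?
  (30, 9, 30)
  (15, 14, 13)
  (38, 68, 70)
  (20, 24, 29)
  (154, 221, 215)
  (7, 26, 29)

(30,9,30): 9²+30² = 981 > 900 = 30² → acute
(15,14,13): 13²+14² = 365 > 225 = 15² → acute
(38,68,70): 38²+68² = 6068 > 4900 = 70² → acute
(20,24,29): 20²+24² = 976 > 841 = 29² → acute
(154,221,215): 154²+215² = 69941 > 48841 = 221² → acute
(7,26,29): 7²+26² = 725 < 841 = 29² → obtuse
5 of the 6 are acute.

5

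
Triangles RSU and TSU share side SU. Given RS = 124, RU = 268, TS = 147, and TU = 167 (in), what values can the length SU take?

From triangle RSU: |124 − 268| < SU < 124 + 268, i.e. 144 < SU < 392.
From triangle TSU: 20 < SU < 314.
Both must hold, so SU lies in the intersection.

144 < SU < 314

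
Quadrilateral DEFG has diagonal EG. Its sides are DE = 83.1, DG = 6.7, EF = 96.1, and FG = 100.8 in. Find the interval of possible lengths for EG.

From triangle DEG: |83.1 − 6.7| < EG < 83.1 + 6.7, i.e. 76.4 < EG < 89.8.
From triangle FEG: 4.7 < EG < 196.9.
Both must hold, so EG lies in the intersection.

76.4 < EG < 89.8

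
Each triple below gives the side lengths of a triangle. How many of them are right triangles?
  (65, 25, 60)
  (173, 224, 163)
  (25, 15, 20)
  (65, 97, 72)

3

(65,25,60): 25²+60² = 4225 = 65² → right
(173,224,163): 163²+173² = 56498 > 50176 = 224² → acute
(25,15,20): 15²+20² = 625 = 25² → right
(65,97,72): 65²+72² = 9409 = 97² → right
3 of the 4 are right.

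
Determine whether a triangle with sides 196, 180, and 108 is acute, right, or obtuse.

Compare the square of the longest side to the sum of squares of the other two: 108² + 180² = 44064 > 38416 = 196².

acute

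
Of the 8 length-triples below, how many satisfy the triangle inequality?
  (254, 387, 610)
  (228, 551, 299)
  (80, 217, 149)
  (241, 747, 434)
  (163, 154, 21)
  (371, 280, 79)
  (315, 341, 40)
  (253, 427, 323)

5

(254,387,610): 254+387 > 610 → valid
(228,299,551): 228+299 ≤ 551 → not valid
(80,149,217): 80+149 > 217 → valid
(241,434,747): 241+434 ≤ 747 → not valid
(21,154,163): 21+154 > 163 → valid
(79,280,371): 79+280 ≤ 371 → not valid
(40,315,341): 40+315 > 341 → valid
(253,323,427): 253+323 > 427 → valid
5 of the 8 triples form a triangle.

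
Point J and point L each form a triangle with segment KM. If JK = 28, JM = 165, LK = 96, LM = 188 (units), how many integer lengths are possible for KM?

From triangle JKM: 137 < KM < 193.
From triangle LKM: 92 < KM < 284.
Intersection: 137 < KM < 193, so integers 138 through 192: 55 values.

55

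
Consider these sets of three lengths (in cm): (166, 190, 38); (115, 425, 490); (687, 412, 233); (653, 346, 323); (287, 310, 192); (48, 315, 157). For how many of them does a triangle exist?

(38,166,190): 38+166 > 190 → valid
(115,425,490): 115+425 > 490 → valid
(233,412,687): 233+412 ≤ 687 → not valid
(323,346,653): 323+346 > 653 → valid
(192,287,310): 192+287 > 310 → valid
(48,157,315): 48+157 ≤ 315 → not valid
4 of the 6 triples form a triangle.

4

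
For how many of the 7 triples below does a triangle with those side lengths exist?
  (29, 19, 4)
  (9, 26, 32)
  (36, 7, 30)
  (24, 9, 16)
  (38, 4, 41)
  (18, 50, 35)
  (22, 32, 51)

(4,19,29): 4+19 ≤ 29 → not valid
(9,26,32): 9+26 > 32 → valid
(7,30,36): 7+30 > 36 → valid
(9,16,24): 9+16 > 24 → valid
(4,38,41): 4+38 > 41 → valid
(18,35,50): 18+35 > 50 → valid
(22,32,51): 22+32 > 51 → valid
6 of the 7 triples form a triangle.

6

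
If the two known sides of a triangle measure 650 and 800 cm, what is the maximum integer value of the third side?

The third side must be strictly less than 650 + 800 = 1450.
The largest integer below 1450 is 1449.

1449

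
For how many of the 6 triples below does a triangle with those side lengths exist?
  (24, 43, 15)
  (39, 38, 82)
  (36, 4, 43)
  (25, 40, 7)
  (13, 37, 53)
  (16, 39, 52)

1

(15,24,43): 15+24 ≤ 43 → not valid
(38,39,82): 38+39 ≤ 82 → not valid
(4,36,43): 4+36 ≤ 43 → not valid
(7,25,40): 7+25 ≤ 40 → not valid
(13,37,53): 13+37 ≤ 53 → not valid
(16,39,52): 16+39 > 52 → valid
1 of the 6 triples forms a triangle.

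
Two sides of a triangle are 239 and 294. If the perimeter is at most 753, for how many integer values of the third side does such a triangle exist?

165

Triangle inequality: 55 < x < 533. Perimeter ≤ 753 gives x ≤ 753 − 239 − 294 = 220.
So 55 < x ≤ 220; integers 56 through 220: 165 values.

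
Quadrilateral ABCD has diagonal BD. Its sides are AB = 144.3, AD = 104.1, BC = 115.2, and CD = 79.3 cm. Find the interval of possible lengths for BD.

From triangle ABD: |144.3 − 104.1| < BD < 144.3 + 104.1, i.e. 40.2 < BD < 248.4.
From triangle CBD: 35.9 < BD < 194.5.
Both must hold, so BD lies in the intersection.

40.2 < BD < 194.5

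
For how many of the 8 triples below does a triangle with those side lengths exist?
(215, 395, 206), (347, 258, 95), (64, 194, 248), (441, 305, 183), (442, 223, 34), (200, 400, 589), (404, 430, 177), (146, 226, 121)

7

(206,215,395): 206+215 > 395 → valid
(95,258,347): 95+258 > 347 → valid
(64,194,248): 64+194 > 248 → valid
(183,305,441): 183+305 > 441 → valid
(34,223,442): 34+223 ≤ 442 → not valid
(200,400,589): 200+400 > 589 → valid
(177,404,430): 177+404 > 430 → valid
(121,146,226): 121+146 > 226 → valid
7 of the 8 triples form a triangle.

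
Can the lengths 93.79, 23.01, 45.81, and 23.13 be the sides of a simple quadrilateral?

No

For a quadrilateral, each side must be shorter than the sum of the others.
Here the longest side is 93.79, but the remaining 3 sides sum to only 91.95.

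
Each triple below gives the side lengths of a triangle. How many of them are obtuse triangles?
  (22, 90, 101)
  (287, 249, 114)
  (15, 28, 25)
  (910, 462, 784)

2

(22,90,101): 22²+90² = 8584 < 10201 = 101² → obtuse
(287,249,114): 114²+249² = 74997 < 82369 = 287² → obtuse
(15,28,25): 15²+25² = 850 > 784 = 28² → acute
(910,462,784): 462²+784² = 828100 = 910² → right
2 of the 4 are obtuse.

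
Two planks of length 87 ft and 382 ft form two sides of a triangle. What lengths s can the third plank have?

295 < s < 469 (ft)

By the triangle inequality, s must be less than 87 + 382 = 469 and greater than |87 − 382| = 295.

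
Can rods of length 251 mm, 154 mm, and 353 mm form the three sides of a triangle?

Yes

The longest side is 353, and the other two sum to 405.
Since 405 > 353, the triangle inequality holds.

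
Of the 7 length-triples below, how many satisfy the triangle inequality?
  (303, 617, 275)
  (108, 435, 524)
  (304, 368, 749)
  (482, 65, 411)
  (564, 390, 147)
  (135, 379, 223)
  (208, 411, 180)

1

(275,303,617): 275+303 ≤ 617 → not valid
(108,435,524): 108+435 > 524 → valid
(304,368,749): 304+368 ≤ 749 → not valid
(65,411,482): 65+411 ≤ 482 → not valid
(147,390,564): 147+390 ≤ 564 → not valid
(135,223,379): 135+223 ≤ 379 → not valid
(180,208,411): 180+208 ≤ 411 → not valid
1 of the 7 triples forms a triangle.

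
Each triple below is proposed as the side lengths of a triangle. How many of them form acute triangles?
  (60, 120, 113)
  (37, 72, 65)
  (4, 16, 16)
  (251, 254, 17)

3

(60,120,113): 60²+113² = 16369 > 14400 = 120² → acute
(37,72,65): 37²+65² = 5594 > 5184 = 72² → acute
(4,16,16): 4²+16² = 272 > 256 = 16² → acute
(251,254,17): 17²+251² = 63290 < 64516 = 254² → obtuse
3 of the 4 are acute.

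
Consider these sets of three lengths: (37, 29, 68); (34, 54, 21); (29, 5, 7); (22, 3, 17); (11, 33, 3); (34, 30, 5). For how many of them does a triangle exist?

(29,37,68): 29+37 ≤ 68 → not valid
(21,34,54): 21+34 > 54 → valid
(5,7,29): 5+7 ≤ 29 → not valid
(3,17,22): 3+17 ≤ 22 → not valid
(3,11,33): 3+11 ≤ 33 → not valid
(5,30,34): 5+30 > 34 → valid
2 of the 6 triples form a triangle.

2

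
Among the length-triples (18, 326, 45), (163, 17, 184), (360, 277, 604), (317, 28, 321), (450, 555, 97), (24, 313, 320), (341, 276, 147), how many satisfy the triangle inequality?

4

(18,45,326): 18+45 ≤ 326 → not valid
(17,163,184): 17+163 ≤ 184 → not valid
(277,360,604): 277+360 > 604 → valid
(28,317,321): 28+317 > 321 → valid
(97,450,555): 97+450 ≤ 555 → not valid
(24,313,320): 24+313 > 320 → valid
(147,276,341): 147+276 > 341 → valid
4 of the 7 triples form a triangle.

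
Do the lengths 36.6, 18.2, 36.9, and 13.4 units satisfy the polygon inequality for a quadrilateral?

Yes

A quadrilateral exists iff every side is shorter than the sum of the others — equivalently, the longest side is less than the sum of the rest.
Longest side 36.9 < 68.2 (sum of the remaining 3), so yes.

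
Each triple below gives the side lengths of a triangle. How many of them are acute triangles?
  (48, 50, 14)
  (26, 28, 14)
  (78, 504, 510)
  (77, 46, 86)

2

(48,50,14): 14²+48² = 2500 = 50² → right
(26,28,14): 14²+26² = 872 > 784 = 28² → acute
(78,504,510): 78²+504² = 260100 = 510² → right
(77,46,86): 46²+77² = 8045 > 7396 = 86² → acute
2 of the 4 are acute.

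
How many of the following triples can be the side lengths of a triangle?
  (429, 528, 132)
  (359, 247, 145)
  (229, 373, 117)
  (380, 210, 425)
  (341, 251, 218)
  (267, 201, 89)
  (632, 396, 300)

6

(132,429,528): 132+429 > 528 → valid
(145,247,359): 145+247 > 359 → valid
(117,229,373): 117+229 ≤ 373 → not valid
(210,380,425): 210+380 > 425 → valid
(218,251,341): 218+251 > 341 → valid
(89,201,267): 89+201 > 267 → valid
(300,396,632): 300+396 > 632 → valid
6 of the 7 triples form a triangle.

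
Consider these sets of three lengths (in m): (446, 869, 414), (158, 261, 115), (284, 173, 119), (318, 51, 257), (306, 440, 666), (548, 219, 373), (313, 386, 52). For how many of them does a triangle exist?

4

(414,446,869): 414+446 ≤ 869 → not valid
(115,158,261): 115+158 > 261 → valid
(119,173,284): 119+173 > 284 → valid
(51,257,318): 51+257 ≤ 318 → not valid
(306,440,666): 306+440 > 666 → valid
(219,373,548): 219+373 > 548 → valid
(52,313,386): 52+313 ≤ 386 → not valid
4 of the 7 triples form a triangle.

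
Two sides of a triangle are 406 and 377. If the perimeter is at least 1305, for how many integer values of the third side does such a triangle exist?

Triangle inequality: 29 < x < 783. Perimeter ≥ 1305 gives x ≥ 1305 − 406 − 377 = 522.
So 522 ≤ x < 783; integers 522 through 782: 261 values.

261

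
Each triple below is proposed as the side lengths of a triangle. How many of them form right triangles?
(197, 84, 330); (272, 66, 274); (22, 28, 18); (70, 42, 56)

1

(197,84,330): 84+197 ≤ 330, not a triangle
(272,66,274): 66²+272² = 78340 > 75076 = 274² → acute
(22,28,18): 18²+22² = 808 > 784 = 28² → acute
(70,42,56): 42²+56² = 4900 = 70² → right
1 of the 4 is right.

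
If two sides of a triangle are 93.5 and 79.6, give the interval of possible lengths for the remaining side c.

By the triangle inequality, c must be less than 93.5 + 79.6 = 173.1 and greater than |93.5 − 79.6| = 13.9.

13.9 < c < 173.1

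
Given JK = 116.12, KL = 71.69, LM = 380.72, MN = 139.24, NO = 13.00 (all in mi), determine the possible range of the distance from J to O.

The maximum is all hops collinear in one direction: 116.12 + 71.69 + 380.72 + 139.24 + 13.00 = 720.77.
The longest hop is 380.72; the others sum to 340.05. Folding the others back against it leaves at least 380.72 − 340.05 = 40.67.

40.67 ≤ JO ≤ 720.77 mi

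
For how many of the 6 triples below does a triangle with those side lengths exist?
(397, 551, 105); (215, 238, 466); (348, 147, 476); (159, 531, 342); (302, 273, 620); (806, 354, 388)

(105,397,551): 105+397 ≤ 551 → not valid
(215,238,466): 215+238 ≤ 466 → not valid
(147,348,476): 147+348 > 476 → valid
(159,342,531): 159+342 ≤ 531 → not valid
(273,302,620): 273+302 ≤ 620 → not valid
(354,388,806): 354+388 ≤ 806 → not valid
1 of the 6 triples forms a triangle.

1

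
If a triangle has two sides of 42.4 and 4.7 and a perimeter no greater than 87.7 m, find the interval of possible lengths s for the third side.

Triangle inequality alone gives 37.7 < s < 47.1.
The perimeter condition gives s ≤ 87.7 − 42.4 − 4.7 = 40.6.
Intersecting the two: 37.7 < s ≤ 40.6.

37.7 < s ≤ 40.6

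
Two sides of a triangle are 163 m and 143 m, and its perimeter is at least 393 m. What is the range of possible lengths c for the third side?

87 ≤ c < 306

Triangle inequality alone gives 20 < c < 306.
The perimeter condition gives c ≥ 393 − 163 − 143 = 87.
Intersecting the two: 87 ≤ c < 306.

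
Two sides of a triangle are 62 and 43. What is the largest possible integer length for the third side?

104

The third side must be strictly less than 62 + 43 = 105.
The largest integer below 105 is 104.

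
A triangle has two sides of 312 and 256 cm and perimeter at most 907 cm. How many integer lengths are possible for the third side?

283

Triangle inequality: 56 < x < 568. Perimeter ≤ 907 gives x ≤ 907 − 312 − 256 = 339.
So 56 < x ≤ 339; integers 57 through 339: 283 values.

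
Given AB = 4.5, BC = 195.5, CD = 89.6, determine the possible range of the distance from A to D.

The maximum is all hops collinear in one direction: 4.5 + 195.5 + 89.6 = 289.6.
The longest hop is 195.5; the others sum to 94.1. Folding the others back against it leaves at least 195.5 − 94.1 = 101.4.

101.4 ≤ AD ≤ 289.6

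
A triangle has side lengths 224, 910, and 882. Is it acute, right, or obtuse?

Compare the square of the longest side to the sum of squares of the other two: 224² + 882² = 828100 = 910².

right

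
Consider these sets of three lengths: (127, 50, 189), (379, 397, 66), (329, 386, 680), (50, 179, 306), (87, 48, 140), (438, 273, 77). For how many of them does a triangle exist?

(50,127,189): 50+127 ≤ 189 → not valid
(66,379,397): 66+379 > 397 → valid
(329,386,680): 329+386 > 680 → valid
(50,179,306): 50+179 ≤ 306 → not valid
(48,87,140): 48+87 ≤ 140 → not valid
(77,273,438): 77+273 ≤ 438 → not valid
2 of the 6 triples form a triangle.

2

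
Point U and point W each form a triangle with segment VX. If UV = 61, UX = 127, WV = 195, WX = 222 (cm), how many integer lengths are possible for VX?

From triangle UVX: 66 < VX < 188.
From triangle WVX: 27 < VX < 417.
Intersection: 66 < VX < 188, so integers 67 through 187: 121 values.

121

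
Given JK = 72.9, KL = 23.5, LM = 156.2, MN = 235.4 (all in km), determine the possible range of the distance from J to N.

The maximum is all hops collinear in one direction: 72.9 + 23.5 + 156.2 + 235.4 = 488.0.
The longest hop is 235.4; the others sum to 252.6. Since 235.4 ≤ 252.6, the path can fold back on itself completely, so the minimum distance is 0.

0 ≤ JN ≤ 488.0 km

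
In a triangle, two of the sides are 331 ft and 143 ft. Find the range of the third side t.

By the triangle inequality, t must be less than 331 + 143 = 474 and greater than |331 − 143| = 188.

188 < t < 474 (ft)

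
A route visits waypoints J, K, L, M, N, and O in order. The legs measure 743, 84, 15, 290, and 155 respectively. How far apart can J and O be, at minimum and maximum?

The maximum is all hops collinear in one direction: 743 + 84 + 15 + 290 + 155 = 1287.
The longest hop is 743; the others sum to 544. Folding the others back against it leaves at least 743 − 544 = 199.

199 ≤ JO ≤ 1287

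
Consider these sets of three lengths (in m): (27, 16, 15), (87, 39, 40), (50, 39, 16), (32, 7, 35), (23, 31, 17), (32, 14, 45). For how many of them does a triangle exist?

5

(15,16,27): 15+16 > 27 → valid
(39,40,87): 39+40 ≤ 87 → not valid
(16,39,50): 16+39 > 50 → valid
(7,32,35): 7+32 > 35 → valid
(17,23,31): 17+23 > 31 → valid
(14,32,45): 14+32 > 45 → valid
5 of the 6 triples form a triangle.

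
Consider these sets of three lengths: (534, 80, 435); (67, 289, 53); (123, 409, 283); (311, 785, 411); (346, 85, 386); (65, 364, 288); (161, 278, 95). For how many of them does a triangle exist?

1

(80,435,534): 80+435 ≤ 534 → not valid
(53,67,289): 53+67 ≤ 289 → not valid
(123,283,409): 123+283 ≤ 409 → not valid
(311,411,785): 311+411 ≤ 785 → not valid
(85,346,386): 85+346 > 386 → valid
(65,288,364): 65+288 ≤ 364 → not valid
(95,161,278): 95+161 ≤ 278 → not valid
1 of the 7 triples forms a triangle.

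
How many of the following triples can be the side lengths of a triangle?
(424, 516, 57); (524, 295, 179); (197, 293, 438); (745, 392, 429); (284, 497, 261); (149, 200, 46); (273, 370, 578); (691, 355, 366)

5

(57,424,516): 57+424 ≤ 516 → not valid
(179,295,524): 179+295 ≤ 524 → not valid
(197,293,438): 197+293 > 438 → valid
(392,429,745): 392+429 > 745 → valid
(261,284,497): 261+284 > 497 → valid
(46,149,200): 46+149 ≤ 200 → not valid
(273,370,578): 273+370 > 578 → valid
(355,366,691): 355+366 > 691 → valid
5 of the 8 triples form a triangle.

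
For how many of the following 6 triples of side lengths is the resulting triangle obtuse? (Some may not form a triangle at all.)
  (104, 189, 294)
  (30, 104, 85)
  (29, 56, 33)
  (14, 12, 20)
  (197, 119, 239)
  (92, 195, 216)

(104,189,294): 104+189 ≤ 294, not a triangle
(30,104,85): 30²+85² = 8125 < 10816 = 104² → obtuse
(29,56,33): 29²+33² = 1930 < 3136 = 56² → obtuse
(14,12,20): 12²+14² = 340 < 400 = 20² → obtuse
(197,119,239): 119²+197² = 52970 < 57121 = 239² → obtuse
(92,195,216): 92²+195² = 46489 < 46656 = 216² → obtuse
5 of the 6 are obtuse.

5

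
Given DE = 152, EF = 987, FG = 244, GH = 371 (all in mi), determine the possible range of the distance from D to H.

The maximum is all hops collinear in one direction: 152 + 987 + 244 + 371 = 1754.
The longest hop is 987; the others sum to 767. Folding the others back against it leaves at least 987 − 767 = 220.

220 ≤ DH ≤ 1754 mi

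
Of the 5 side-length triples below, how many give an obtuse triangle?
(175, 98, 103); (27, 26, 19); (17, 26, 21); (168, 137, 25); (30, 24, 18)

(175,98,103): 98²+103² = 20213 < 30625 = 175² → obtuse
(27,26,19): 19²+26² = 1037 > 729 = 27² → acute
(17,26,21): 17²+21² = 730 > 676 = 26² → acute
(168,137,25): 25+137 ≤ 168, not a triangle
(30,24,18): 18²+24² = 900 = 30² → right
1 of the 5 is obtuse.

1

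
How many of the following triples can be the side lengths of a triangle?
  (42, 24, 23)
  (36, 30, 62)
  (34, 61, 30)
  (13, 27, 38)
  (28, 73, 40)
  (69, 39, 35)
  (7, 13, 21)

(23,24,42): 23+24 > 42 → valid
(30,36,62): 30+36 > 62 → valid
(30,34,61): 30+34 > 61 → valid
(13,27,38): 13+27 > 38 → valid
(28,40,73): 28+40 ≤ 73 → not valid
(35,39,69): 35+39 > 69 → valid
(7,13,21): 7+13 ≤ 21 → not valid
5 of the 7 triples form a triangle.

5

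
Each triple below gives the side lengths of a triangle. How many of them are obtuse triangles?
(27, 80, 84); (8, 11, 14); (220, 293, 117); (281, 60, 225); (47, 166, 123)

4

(27,80,84): 27²+80² = 7129 > 7056 = 84² → acute
(8,11,14): 8²+11² = 185 < 196 = 14² → obtuse
(220,293,117): 117²+220² = 62089 < 85849 = 293² → obtuse
(281,60,225): 60²+225² = 54225 < 78961 = 281² → obtuse
(47,166,123): 47²+123² = 17338 < 27556 = 166² → obtuse
4 of the 5 are obtuse.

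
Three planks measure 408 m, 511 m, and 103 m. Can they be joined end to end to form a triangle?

No

The two shorter sides sum to 511, exactly equal to the longest side 511.
That gives only a degenerate (flat) triangle — the inequality must be strict.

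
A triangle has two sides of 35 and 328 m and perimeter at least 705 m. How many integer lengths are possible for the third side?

21

Triangle inequality: 293 < x < 363. Perimeter ≥ 705 gives x ≥ 705 − 35 − 328 = 342.
So 342 ≤ x < 363; integers 342 through 362: 21 values.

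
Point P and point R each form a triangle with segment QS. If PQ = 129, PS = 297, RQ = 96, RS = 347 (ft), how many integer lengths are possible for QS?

From triangle PQS: 168 < QS < 426.
From triangle RQS: 251 < QS < 443.
Intersection: 251 < QS < 426, so integers 252 through 425: 174 values.

174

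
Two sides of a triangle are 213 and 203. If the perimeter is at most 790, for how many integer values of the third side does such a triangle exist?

364

Triangle inequality: 10 < x < 416. Perimeter ≤ 790 gives x ≤ 790 − 213 − 203 = 374.
So 10 < x ≤ 374; integers 11 through 374: 364 values.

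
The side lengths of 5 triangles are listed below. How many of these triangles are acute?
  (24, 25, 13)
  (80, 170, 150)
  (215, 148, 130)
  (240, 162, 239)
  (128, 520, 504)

(24,25,13): 13²+24² = 745 > 625 = 25² → acute
(80,170,150): 80²+150² = 28900 = 170² → right
(215,148,130): 130²+148² = 38804 < 46225 = 215² → obtuse
(240,162,239): 162²+239² = 83365 > 57600 = 240² → acute
(128,520,504): 128²+504² = 270400 = 520² → right
2 of the 5 are acute.

2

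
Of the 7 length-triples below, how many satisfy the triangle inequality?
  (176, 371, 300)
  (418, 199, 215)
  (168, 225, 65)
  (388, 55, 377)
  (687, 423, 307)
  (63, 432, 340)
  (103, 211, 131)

5

(176,300,371): 176+300 > 371 → valid
(199,215,418): 199+215 ≤ 418 → not valid
(65,168,225): 65+168 > 225 → valid
(55,377,388): 55+377 > 388 → valid
(307,423,687): 307+423 > 687 → valid
(63,340,432): 63+340 ≤ 432 → not valid
(103,131,211): 103+131 > 211 → valid
5 of the 7 triples form a triangle.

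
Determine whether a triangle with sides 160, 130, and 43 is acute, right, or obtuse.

obtuse

Compare the square of the longest side to the sum of squares of the other two: 43² + 130² = 18749 < 25600 = 160².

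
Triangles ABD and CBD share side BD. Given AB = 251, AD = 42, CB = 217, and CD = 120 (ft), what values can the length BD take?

209 < BD < 293

From triangle ABD: |251 − 42| < BD < 251 + 42, i.e. 209 < BD < 293.
From triangle CBD: 97 < BD < 337.
Both must hold, so BD lies in the intersection.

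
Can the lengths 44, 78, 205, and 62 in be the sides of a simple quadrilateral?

For a quadrilateral, each side must be shorter than the sum of the others.
Here the longest side is 205, but the remaining 3 sides sum to only 184.

No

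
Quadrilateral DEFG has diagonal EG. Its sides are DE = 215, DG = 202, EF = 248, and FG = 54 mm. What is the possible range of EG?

From triangle DEG: |215 − 202| < EG < 215 + 202, i.e. 13 < EG < 417.
From triangle FEG: 194 < EG < 302.
Both must hold, so EG lies in the intersection.

194 < EG < 302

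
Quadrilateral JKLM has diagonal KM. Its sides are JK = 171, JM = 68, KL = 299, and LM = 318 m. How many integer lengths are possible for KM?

135

From triangle JKM: 103 < KM < 239.
From triangle LKM: 19 < KM < 617.
Intersection: 103 < KM < 239, so integers 104 through 238: 135 values.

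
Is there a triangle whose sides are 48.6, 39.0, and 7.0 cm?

The longest side is 48.6, but the other two sum to only 46.0.
46.0 < 48.6, so the triangle inequality fails.

No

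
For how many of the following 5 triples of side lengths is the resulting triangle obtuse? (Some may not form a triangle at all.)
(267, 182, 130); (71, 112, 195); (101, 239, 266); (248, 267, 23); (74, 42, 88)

(267,182,130): 130²+182² = 50024 < 71289 = 267² → obtuse
(71,112,195): 71+112 ≤ 195, not a triangle
(101,239,266): 101²+239² = 67322 < 70756 = 266² → obtuse
(248,267,23): 23²+248² = 62033 < 71289 = 267² → obtuse
(74,42,88): 42²+74² = 7240 < 7744 = 88² → obtuse
4 of the 5 are obtuse.

4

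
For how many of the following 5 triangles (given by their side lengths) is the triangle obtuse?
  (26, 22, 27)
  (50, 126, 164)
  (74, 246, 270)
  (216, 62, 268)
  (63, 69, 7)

(26,22,27): 22²+26² = 1160 > 729 = 27² → acute
(50,126,164): 50²+126² = 18376 < 26896 = 164² → obtuse
(74,246,270): 74²+246² = 65992 < 72900 = 270² → obtuse
(216,62,268): 62²+216² = 50500 < 71824 = 268² → obtuse
(63,69,7): 7²+63² = 4018 < 4761 = 69² → obtuse
4 of the 5 are obtuse.

4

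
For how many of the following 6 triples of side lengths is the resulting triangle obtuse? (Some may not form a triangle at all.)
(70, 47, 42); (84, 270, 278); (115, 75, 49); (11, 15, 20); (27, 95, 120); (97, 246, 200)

(70,47,42): 42²+47² = 3973 < 4900 = 70² → obtuse
(84,270,278): 84²+270² = 79956 > 77284 = 278² → acute
(115,75,49): 49²+75² = 8026 < 13225 = 115² → obtuse
(11,15,20): 11²+15² = 346 < 400 = 20² → obtuse
(27,95,120): 27²+95² = 9754 < 14400 = 120² → obtuse
(97,246,200): 97²+200² = 49409 < 60516 = 246² → obtuse
5 of the 6 are obtuse.

5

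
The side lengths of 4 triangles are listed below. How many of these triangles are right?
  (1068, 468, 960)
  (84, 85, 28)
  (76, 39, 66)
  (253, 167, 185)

(1068,468,960): 468²+960² = 1140624 = 1068² → right
(84,85,28): 28²+84² = 7840 > 7225 = 85² → acute
(76,39,66): 39²+66² = 5877 > 5776 = 76² → acute
(253,167,185): 167²+185² = 62114 < 64009 = 253² → obtuse
1 of the 4 is right.

1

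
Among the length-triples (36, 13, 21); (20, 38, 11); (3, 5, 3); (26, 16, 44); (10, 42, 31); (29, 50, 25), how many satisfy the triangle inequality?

2

(13,21,36): 13+21 ≤ 36 → not valid
(11,20,38): 11+20 ≤ 38 → not valid
(3,3,5): 3+3 > 5 → valid
(16,26,44): 16+26 ≤ 44 → not valid
(10,31,42): 10+31 ≤ 42 → not valid
(25,29,50): 25+29 > 50 → valid
2 of the 6 triples form a triangle.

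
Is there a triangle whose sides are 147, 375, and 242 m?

Yes

The longest side is 375, and the other two sum to 389.
Since 389 > 375, the triangle inequality holds.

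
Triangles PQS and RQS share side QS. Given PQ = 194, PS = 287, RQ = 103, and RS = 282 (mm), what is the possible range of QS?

From triangle PQS: |194 − 287| < QS < 194 + 287, i.e. 93 < QS < 481.
From triangle RQS: 179 < QS < 385.
Both must hold, so QS lies in the intersection.

179 < QS < 385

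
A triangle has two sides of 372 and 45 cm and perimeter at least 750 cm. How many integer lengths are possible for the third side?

Triangle inequality: 327 < x < 417. Perimeter ≥ 750 gives x ≥ 750 − 372 − 45 = 333.
So 333 ≤ x < 417; integers 333 through 416: 84 values.

84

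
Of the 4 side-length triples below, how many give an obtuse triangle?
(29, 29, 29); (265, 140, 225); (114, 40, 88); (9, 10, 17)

(29,29,29): 29²+29² = 1682 > 841 = 29² → acute
(265,140,225): 140²+225² = 70225 = 265² → right
(114,40,88): 40²+88² = 9344 < 12996 = 114² → obtuse
(9,10,17): 9²+10² = 181 < 289 = 17² → obtuse
2 of the 4 are obtuse.

2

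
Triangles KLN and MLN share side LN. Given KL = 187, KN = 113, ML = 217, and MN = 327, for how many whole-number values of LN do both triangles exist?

From triangle KLN: 74 < LN < 300.
From triangle MLN: 110 < LN < 544.
Intersection: 110 < LN < 300, so integers 111 through 299: 189 values.

189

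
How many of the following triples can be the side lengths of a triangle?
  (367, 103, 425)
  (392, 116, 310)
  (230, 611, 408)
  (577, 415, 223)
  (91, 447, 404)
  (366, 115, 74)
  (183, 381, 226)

(103,367,425): 103+367 > 425 → valid
(116,310,392): 116+310 > 392 → valid
(230,408,611): 230+408 > 611 → valid
(223,415,577): 223+415 > 577 → valid
(91,404,447): 91+404 > 447 → valid
(74,115,366): 74+115 ≤ 366 → not valid
(183,226,381): 183+226 > 381 → valid
6 of the 7 triples form a triangle.

6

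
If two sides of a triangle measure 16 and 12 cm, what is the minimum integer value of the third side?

The third side must be strictly greater than |16 − 12| = 4.
The smallest integer above 4 is 5.

5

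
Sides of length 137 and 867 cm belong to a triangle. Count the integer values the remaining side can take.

The third side lies in the open interval (730, 1004).
Integers from 731 to 1003 inclusive: 1003 − 731 + 1 = 273.

273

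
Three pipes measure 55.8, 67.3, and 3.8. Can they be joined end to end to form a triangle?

The longest side is 67.3, but the other two sum to only 59.6.
59.6 < 67.3, so the triangle inequality fails.

No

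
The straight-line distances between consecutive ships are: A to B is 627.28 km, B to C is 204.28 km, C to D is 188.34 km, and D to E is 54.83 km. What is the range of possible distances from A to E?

The maximum is all hops collinear in one direction: 627.28 + 204.28 + 188.34 + 54.83 = 1074.73.
The longest hop is 627.28; the others sum to 447.45. Folding the others back against it leaves at least 627.28 − 447.45 = 179.83.

179.83 ≤ AE ≤ 1074.73 km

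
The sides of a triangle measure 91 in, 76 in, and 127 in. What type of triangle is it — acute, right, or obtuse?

obtuse

Compare the square of the longest side to the sum of squares of the other two: 76² + 91² = 14057 < 16129 = 127².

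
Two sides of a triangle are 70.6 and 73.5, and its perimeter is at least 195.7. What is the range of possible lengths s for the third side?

Triangle inequality alone gives 2.9 < s < 144.1.
The perimeter condition gives s ≥ 195.7 − 70.6 − 73.5 = 51.6.
Intersecting the two: 51.6 ≤ s < 144.1.

51.6 ≤ s < 144.1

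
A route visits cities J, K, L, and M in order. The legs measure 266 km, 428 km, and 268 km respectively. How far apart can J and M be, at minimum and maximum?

0 ≤ JM ≤ 962 km

The maximum is all hops collinear in one direction: 266 + 428 + 268 = 962.
The longest hop is 428; the others sum to 534. Since 428 ≤ 534, the path can fold back on itself completely, so the minimum distance is 0.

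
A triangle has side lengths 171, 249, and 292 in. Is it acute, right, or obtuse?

acute

Compare the square of the longest side to the sum of squares of the other two: 171² + 249² = 91242 > 85264 = 292².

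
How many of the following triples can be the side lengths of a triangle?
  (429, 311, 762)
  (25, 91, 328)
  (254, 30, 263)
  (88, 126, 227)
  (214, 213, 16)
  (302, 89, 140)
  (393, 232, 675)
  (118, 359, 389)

3

(311,429,762): 311+429 ≤ 762 → not valid
(25,91,328): 25+91 ≤ 328 → not valid
(30,254,263): 30+254 > 263 → valid
(88,126,227): 88+126 ≤ 227 → not valid
(16,213,214): 16+213 > 214 → valid
(89,140,302): 89+140 ≤ 302 → not valid
(232,393,675): 232+393 ≤ 675 → not valid
(118,359,389): 118+359 > 389 → valid
3 of the 8 triples form a triangle.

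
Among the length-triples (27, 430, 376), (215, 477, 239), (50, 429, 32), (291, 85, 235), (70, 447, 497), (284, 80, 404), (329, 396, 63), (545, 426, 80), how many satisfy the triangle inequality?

(27,376,430): 27+376 ≤ 430 → not valid
(215,239,477): 215+239 ≤ 477 → not valid
(32,50,429): 32+50 ≤ 429 → not valid
(85,235,291): 85+235 > 291 → valid
(70,447,497): 70+447 > 497 → valid
(80,284,404): 80+284 ≤ 404 → not valid
(63,329,396): 63+329 ≤ 396 → not valid
(80,426,545): 80+426 ≤ 545 → not valid
2 of the 8 triples form a triangle.

2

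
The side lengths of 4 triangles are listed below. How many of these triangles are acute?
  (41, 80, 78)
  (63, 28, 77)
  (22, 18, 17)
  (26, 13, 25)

(41,80,78): 41²+78² = 7765 > 6400 = 80² → acute
(63,28,77): 28²+63² = 4753 < 5929 = 77² → obtuse
(22,18,17): 17²+18² = 613 > 484 = 22² → acute
(26,13,25): 13²+25² = 794 > 676 = 26² → acute
3 of the 4 are acute.

3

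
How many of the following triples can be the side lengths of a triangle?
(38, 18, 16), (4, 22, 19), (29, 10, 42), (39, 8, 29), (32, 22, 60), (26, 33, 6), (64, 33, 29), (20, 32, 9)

(16,18,38): 16+18 ≤ 38 → not valid
(4,19,22): 4+19 > 22 → valid
(10,29,42): 10+29 ≤ 42 → not valid
(8,29,39): 8+29 ≤ 39 → not valid
(22,32,60): 22+32 ≤ 60 → not valid
(6,26,33): 6+26 ≤ 33 → not valid
(29,33,64): 29+33 ≤ 64 → not valid
(9,20,32): 9+20 ≤ 32 → not valid
1 of the 8 triples forms a triangle.

1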